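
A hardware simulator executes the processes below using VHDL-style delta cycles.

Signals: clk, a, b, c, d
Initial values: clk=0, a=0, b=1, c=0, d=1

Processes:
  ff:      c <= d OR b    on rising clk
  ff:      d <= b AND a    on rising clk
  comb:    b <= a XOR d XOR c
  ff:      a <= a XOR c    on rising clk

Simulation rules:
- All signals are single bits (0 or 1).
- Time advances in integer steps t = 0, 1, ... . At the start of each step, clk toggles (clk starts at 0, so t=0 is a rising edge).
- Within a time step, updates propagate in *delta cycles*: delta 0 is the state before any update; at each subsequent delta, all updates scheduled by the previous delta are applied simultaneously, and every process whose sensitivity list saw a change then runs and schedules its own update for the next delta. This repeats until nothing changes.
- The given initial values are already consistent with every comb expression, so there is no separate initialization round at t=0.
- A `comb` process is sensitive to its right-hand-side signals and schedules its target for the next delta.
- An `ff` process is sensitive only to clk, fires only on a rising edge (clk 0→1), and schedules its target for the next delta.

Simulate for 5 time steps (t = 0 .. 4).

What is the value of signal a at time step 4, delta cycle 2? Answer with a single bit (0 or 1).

t=0 Δ0: clk=0 a=0 d=1 b=1 c=0
  Δ1: clk:0→1
  Δ2: d:1→0, c:0→1
  (2Δ to stable)
t=1 Δ0: clk=1 a=0 d=0 b=1 c=1
  Δ1: clk:1→0
  (1Δ to stable)
t=2 Δ0: clk=0 a=0 d=0 b=1 c=1
  Δ1: clk:0→1
  Δ2: a:0→1
  Δ3: b:1→0
  (3Δ to stable)
t=3 Δ0: clk=1 a=1 d=0 b=0 c=1
  Δ1: clk:1→0
  (1Δ to stable)
t=4 Δ0: clk=0 a=1 d=0 b=0 c=1
  Δ1: clk:0→1
  Δ2: a:1→0, c:1→0
  (2Δ to stable)

0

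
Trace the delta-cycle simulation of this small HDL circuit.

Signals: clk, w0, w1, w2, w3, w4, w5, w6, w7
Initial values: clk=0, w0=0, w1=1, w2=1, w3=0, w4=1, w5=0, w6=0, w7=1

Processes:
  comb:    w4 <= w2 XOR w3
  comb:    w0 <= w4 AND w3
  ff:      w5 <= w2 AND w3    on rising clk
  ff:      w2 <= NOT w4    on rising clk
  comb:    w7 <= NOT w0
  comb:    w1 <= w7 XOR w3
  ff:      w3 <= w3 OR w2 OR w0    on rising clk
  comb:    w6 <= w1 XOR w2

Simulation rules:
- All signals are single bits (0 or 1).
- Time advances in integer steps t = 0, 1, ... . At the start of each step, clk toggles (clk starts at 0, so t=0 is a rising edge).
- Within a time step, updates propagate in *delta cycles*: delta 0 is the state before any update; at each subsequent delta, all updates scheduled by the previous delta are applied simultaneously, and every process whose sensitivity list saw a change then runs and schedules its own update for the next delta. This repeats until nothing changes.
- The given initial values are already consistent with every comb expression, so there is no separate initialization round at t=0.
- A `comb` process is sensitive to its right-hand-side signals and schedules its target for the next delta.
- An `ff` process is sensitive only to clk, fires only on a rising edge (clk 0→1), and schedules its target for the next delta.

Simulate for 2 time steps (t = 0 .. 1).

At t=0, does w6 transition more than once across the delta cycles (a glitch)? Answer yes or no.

t=0 Δ0: w1=1 w5=0 w0=0 w4=1 clk=0 w7=1 w2=1 w6=0 w3=0
  Δ1: clk:0→1
  Δ2: w2:1→0, w3:0→1
  Δ3: w1:1→0, w0:0→1, w6:0→1
  Δ4: w7:1→0, w6:1→0
  Δ5: w1:0→1
  Δ6: w6:0→1
  (6Δ to stable)
t=1 Δ0: w1=1 w5=0 w0=1 w4=1 clk=1 w7=0 w2=0 w6=1 w3=1
  Δ1: clk:1→0
  (1Δ to stable)

yes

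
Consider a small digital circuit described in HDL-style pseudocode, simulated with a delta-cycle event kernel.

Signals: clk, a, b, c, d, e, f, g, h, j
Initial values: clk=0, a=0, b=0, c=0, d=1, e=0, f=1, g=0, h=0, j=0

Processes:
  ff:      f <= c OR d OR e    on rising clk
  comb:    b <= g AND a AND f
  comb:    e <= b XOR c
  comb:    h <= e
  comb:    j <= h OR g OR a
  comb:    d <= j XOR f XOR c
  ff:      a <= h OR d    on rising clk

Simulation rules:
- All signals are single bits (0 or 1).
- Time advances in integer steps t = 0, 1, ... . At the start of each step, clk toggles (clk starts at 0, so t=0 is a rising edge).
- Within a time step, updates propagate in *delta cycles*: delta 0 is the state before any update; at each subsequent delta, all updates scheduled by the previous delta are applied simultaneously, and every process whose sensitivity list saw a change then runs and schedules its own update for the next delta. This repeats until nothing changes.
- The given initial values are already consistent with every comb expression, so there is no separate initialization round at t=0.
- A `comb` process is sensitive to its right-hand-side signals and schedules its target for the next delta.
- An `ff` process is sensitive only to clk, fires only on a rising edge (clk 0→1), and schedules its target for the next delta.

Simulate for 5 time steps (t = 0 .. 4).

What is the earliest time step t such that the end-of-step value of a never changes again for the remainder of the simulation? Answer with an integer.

2

t0.Δ0 a=0 c=0 g=0 f=1 b=0 j=0 h=0 clk=0 e=0 d=1
t0.Δ1 a=0 c=0 g=0 f=1 b=0 j=0 h=0 clk=1 e=0 d=1
t0.Δ2 a=1 c=0 g=0 f=1 b=0 j=0 h=0 clk=1 e=0 d=1
t0.Δ3 a=1 c=0 g=0 f=1 b=0 j=1 h=0 clk=1 e=0 d=1
t0.Δ4 a=1 c=0 g=0 f=1 b=0 j=1 h=0 clk=1 e=0 d=0
t1.Δ0 a=1 c=0 g=0 f=1 b=0 j=1 h=0 clk=1 e=0 d=0
t1.Δ1 a=1 c=0 g=0 f=1 b=0 j=1 h=0 clk=0 e=0 d=0
t2.Δ0 a=1 c=0 g=0 f=1 b=0 j=1 h=0 clk=0 e=0 d=0
t2.Δ1 a=1 c=0 g=0 f=1 b=0 j=1 h=0 clk=1 e=0 d=0
t2.Δ2 a=0 c=0 g=0 f=0 b=0 j=1 h=0 clk=1 e=0 d=0
t2.Δ3 a=0 c=0 g=0 f=0 b=0 j=0 h=0 clk=1 e=0 d=1
t2.Δ4 a=0 c=0 g=0 f=0 b=0 j=0 h=0 clk=1 e=0 d=0
t3.Δ0 a=0 c=0 g=0 f=0 b=0 j=0 h=0 clk=1 e=0 d=0
t3.Δ1 a=0 c=0 g=0 f=0 b=0 j=0 h=0 clk=0 e=0 d=0
t4.Δ0 a=0 c=0 g=0 f=0 b=0 j=0 h=0 clk=0 e=0 d=0
t4.Δ1 a=0 c=0 g=0 f=0 b=0 j=0 h=0 clk=1 e=0 d=0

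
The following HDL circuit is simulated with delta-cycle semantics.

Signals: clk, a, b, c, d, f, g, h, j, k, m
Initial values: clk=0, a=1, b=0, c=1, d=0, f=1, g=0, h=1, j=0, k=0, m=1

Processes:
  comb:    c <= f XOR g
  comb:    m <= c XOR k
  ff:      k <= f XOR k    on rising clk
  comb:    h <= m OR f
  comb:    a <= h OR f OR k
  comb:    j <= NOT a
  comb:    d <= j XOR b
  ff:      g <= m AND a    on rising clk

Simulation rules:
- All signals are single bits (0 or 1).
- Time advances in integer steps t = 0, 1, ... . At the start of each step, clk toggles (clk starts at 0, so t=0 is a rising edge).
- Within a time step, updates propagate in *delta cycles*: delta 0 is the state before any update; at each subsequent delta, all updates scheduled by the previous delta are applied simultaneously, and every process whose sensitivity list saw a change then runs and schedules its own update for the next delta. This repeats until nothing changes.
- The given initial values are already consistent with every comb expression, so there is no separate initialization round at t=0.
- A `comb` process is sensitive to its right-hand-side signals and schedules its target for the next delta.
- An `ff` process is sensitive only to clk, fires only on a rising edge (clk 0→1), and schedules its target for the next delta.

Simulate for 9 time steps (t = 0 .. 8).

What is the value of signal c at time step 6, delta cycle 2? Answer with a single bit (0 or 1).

[bits: clk,g,c,b,m,h,k,d,a,f,j]
t=0: Δ0=00101100110 Δ1=10101100110 Δ2=11101110110 Δ3=11000110110 Δ4=11001110110 | 4Δ
t=1: Δ0=11001110110 Δ1=01001110110 | 1Δ
t=2: Δ0=01001110110 Δ1=11001110110 Δ2=11001100110 Δ3=11000100110 | 3Δ
t=3: Δ0=11000100110 Δ1=01000100110 | 1Δ
t=4: Δ0=01000100110 Δ1=11000100110 Δ2=10000110110 Δ3=10101110110 Δ4=10100110110 | 4Δ
t=5: Δ0=10100110110 Δ1=00100110110 | 1Δ
t=6: Δ0=00100110110 Δ1=10100110110 Δ2=10100100110 Δ3=10101100110 | 3Δ
t=7: Δ0=10101100110 Δ1=00101100110 | 1Δ
t=8: Δ0=00101100110 Δ1=10101100110 Δ2=11101110110 Δ3=11000110110 Δ4=11001110110 | 4Δ

1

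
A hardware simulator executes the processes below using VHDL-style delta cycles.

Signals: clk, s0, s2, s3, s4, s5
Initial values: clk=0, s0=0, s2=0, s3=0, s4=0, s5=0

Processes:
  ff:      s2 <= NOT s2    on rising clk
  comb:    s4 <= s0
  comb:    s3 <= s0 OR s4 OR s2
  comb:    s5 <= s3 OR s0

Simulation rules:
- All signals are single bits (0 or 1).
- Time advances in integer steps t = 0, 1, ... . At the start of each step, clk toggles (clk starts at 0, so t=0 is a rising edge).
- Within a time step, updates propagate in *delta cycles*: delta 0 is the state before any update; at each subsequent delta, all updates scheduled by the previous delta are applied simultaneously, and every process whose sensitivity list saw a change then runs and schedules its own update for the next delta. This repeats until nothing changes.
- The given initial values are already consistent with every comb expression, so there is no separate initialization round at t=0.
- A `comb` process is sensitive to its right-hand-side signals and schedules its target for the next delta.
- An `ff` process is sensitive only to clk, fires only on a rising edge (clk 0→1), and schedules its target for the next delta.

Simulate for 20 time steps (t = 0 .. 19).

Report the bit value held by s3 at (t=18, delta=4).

0

[bits: s5,s0,s2,clk,s4,s3]
t=0: Δ0=000000 Δ1=000100 Δ2=001100 Δ3=001101 Δ4=101101 | 4Δ
t=1: Δ0=101101 Δ1=101001 | 1Δ
t=2: Δ0=101001 Δ1=101101 Δ2=100101 Δ3=100100 Δ4=000100 | 4Δ
t=3: Δ0=000100 Δ1=000000 | 1Δ
t=4: Δ0=000000 Δ1=000100 Δ2=001100 Δ3=001101 Δ4=101101 | 4Δ
t=5: Δ0=101101 Δ1=101001 | 1Δ
t=6: Δ0=101001 Δ1=101101 Δ2=100101 Δ3=100100 Δ4=000100 | 4Δ
t=7: Δ0=000100 Δ1=000000 | 1Δ
t=8: Δ0=000000 Δ1=000100 Δ2=001100 Δ3=001101 Δ4=101101 | 4Δ
t=9: Δ0=101101 Δ1=101001 | 1Δ
t=10: Δ0=101001 Δ1=101101 Δ2=100101 Δ3=100100 Δ4=000100 | 4Δ
t=11: Δ0=000100 Δ1=000000 | 1Δ
t=12: Δ0=000000 Δ1=000100 Δ2=001100 Δ3=001101 Δ4=101101 | 4Δ
t=13: Δ0=101101 Δ1=101001 | 1Δ
t=14: Δ0=101001 Δ1=101101 Δ2=100101 Δ3=100100 Δ4=000100 | 4Δ
t=15: Δ0=000100 Δ1=000000 | 1Δ
t=16: Δ0=000000 Δ1=000100 Δ2=001100 Δ3=001101 Δ4=101101 | 4Δ
t=17: Δ0=101101 Δ1=101001 | 1Δ
t=18: Δ0=101001 Δ1=101101 Δ2=100101 Δ3=100100 Δ4=000100 | 4Δ
t=19: Δ0=000100 Δ1=000000 | 1Δ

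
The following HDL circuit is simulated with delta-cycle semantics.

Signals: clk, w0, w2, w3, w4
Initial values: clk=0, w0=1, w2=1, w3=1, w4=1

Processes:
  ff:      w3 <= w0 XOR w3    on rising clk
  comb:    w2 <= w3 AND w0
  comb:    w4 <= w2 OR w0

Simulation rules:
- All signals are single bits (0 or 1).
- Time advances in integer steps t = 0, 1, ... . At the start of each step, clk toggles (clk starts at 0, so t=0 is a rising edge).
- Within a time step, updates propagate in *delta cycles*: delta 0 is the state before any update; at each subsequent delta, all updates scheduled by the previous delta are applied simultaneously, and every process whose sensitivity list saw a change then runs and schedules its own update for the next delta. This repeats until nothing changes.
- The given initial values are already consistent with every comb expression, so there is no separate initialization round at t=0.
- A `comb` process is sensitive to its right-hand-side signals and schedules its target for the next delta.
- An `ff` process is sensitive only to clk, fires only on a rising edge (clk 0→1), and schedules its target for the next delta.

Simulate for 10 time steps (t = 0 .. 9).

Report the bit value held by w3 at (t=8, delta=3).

0

[bits: w2,w3,w0,clk,w4]
t=0: Δ0=11101 Δ1=11111 Δ2=10111 Δ3=00111 | 3Δ
t=1: Δ0=00111 Δ1=00101 | 1Δ
t=2: Δ0=00101 Δ1=00111 Δ2=01111 Δ3=11111 | 3Δ
t=3: Δ0=11111 Δ1=11101 | 1Δ
t=4: Δ0=11101 Δ1=11111 Δ2=10111 Δ3=00111 | 3Δ
t=5: Δ0=00111 Δ1=00101 | 1Δ
t=6: Δ0=00101 Δ1=00111 Δ2=01111 Δ3=11111 | 3Δ
t=7: Δ0=11111 Δ1=11101 | 1Δ
t=8: Δ0=11101 Δ1=11111 Δ2=10111 Δ3=00111 | 3Δ
t=9: Δ0=00111 Δ1=00101 | 1Δ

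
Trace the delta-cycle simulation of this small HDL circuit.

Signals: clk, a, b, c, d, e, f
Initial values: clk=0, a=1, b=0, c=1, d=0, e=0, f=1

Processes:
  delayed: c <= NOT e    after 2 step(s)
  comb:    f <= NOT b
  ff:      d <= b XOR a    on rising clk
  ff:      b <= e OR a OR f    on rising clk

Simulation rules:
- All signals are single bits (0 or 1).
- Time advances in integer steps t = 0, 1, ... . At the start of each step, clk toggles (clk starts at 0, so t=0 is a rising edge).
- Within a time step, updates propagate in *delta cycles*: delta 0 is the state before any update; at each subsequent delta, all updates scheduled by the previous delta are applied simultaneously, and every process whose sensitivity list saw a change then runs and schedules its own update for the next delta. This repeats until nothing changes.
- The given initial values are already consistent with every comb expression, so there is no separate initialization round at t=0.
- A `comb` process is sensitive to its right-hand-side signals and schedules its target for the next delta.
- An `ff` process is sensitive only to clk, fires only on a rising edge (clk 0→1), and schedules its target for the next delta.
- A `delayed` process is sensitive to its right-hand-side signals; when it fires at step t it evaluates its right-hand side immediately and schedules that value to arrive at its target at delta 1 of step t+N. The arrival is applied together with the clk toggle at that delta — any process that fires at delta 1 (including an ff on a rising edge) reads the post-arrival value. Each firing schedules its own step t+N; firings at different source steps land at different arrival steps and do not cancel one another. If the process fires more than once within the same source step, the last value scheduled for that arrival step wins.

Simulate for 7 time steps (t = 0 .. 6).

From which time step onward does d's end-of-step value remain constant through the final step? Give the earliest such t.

t=0 Δ0: d=0 e=0 c=1 a=1 b=0 f=1 clk=0
  Δ1: clk:0→1
  Δ2: d:0→1, b:0→1
  Δ3: f:1→0
  (3Δ to stable)
t=1 Δ0: d=1 e=0 c=1 a=1 b=1 f=0 clk=1
  Δ1: clk:1→0
  (1Δ to stable)
t=2 Δ0: d=1 e=0 c=1 a=1 b=1 f=0 clk=0
  Δ1: clk:0→1
  Δ2: d:1→0
  (2Δ to stable)
t=3 Δ0: d=0 e=0 c=1 a=1 b=1 f=0 clk=1
  Δ1: clk:1→0
  (1Δ to stable)
t=4 Δ0: d=0 e=0 c=1 a=1 b=1 f=0 clk=0
  Δ1: clk:0→1
  (1Δ to stable)
t=5 Δ0: d=0 e=0 c=1 a=1 b=1 f=0 clk=1
  Δ1: clk:1→0
  (1Δ to stable)
t=6 Δ0: d=0 e=0 c=1 a=1 b=1 f=0 clk=0
  Δ1: clk:0→1
  (1Δ to stable)

2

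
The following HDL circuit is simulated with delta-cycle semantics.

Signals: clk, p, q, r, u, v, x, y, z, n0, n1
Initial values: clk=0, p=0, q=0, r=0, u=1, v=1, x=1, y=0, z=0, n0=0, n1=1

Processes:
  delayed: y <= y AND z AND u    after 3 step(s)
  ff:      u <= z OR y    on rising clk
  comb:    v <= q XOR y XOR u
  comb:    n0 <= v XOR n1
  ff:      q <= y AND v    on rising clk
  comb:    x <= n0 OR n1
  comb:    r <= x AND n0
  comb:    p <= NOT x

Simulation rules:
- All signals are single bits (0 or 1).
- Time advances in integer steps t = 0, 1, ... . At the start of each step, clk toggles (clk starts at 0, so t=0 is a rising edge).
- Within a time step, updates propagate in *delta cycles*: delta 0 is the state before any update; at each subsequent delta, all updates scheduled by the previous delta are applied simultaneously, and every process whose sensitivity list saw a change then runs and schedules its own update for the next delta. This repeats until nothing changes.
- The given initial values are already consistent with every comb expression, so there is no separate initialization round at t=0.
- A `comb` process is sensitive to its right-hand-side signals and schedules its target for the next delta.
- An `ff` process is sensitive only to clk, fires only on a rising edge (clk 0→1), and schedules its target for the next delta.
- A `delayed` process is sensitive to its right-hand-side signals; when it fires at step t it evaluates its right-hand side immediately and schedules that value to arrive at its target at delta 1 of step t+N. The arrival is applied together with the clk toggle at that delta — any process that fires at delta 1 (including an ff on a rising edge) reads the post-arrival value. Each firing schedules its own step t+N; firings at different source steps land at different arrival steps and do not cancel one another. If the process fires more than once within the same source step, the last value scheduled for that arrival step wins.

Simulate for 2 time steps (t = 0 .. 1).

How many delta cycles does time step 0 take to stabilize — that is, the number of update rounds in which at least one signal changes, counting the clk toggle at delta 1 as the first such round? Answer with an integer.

5

t0.Δ0 x=1 p=0 n1=1 z=0 v=1 r=0 clk=0 u=1 y=0 q=0 n0=0
t0.Δ1 x=1 p=0 n1=1 z=0 v=1 r=0 clk=1 u=1 y=0 q=0 n0=0
t0.Δ2 x=1 p=0 n1=1 z=0 v=1 r=0 clk=1 u=0 y=0 q=0 n0=0
t0.Δ3 x=1 p=0 n1=1 z=0 v=0 r=0 clk=1 u=0 y=0 q=0 n0=0
t0.Δ4 x=1 p=0 n1=1 z=0 v=0 r=0 clk=1 u=0 y=0 q=0 n0=1
t0.Δ5 x=1 p=0 n1=1 z=0 v=0 r=1 clk=1 u=0 y=0 q=0 n0=1
t1.Δ0 x=1 p=0 n1=1 z=0 v=0 r=1 clk=1 u=0 y=0 q=0 n0=1
t1.Δ1 x=1 p=0 n1=1 z=0 v=0 r=1 clk=0 u=0 y=0 q=0 n0=1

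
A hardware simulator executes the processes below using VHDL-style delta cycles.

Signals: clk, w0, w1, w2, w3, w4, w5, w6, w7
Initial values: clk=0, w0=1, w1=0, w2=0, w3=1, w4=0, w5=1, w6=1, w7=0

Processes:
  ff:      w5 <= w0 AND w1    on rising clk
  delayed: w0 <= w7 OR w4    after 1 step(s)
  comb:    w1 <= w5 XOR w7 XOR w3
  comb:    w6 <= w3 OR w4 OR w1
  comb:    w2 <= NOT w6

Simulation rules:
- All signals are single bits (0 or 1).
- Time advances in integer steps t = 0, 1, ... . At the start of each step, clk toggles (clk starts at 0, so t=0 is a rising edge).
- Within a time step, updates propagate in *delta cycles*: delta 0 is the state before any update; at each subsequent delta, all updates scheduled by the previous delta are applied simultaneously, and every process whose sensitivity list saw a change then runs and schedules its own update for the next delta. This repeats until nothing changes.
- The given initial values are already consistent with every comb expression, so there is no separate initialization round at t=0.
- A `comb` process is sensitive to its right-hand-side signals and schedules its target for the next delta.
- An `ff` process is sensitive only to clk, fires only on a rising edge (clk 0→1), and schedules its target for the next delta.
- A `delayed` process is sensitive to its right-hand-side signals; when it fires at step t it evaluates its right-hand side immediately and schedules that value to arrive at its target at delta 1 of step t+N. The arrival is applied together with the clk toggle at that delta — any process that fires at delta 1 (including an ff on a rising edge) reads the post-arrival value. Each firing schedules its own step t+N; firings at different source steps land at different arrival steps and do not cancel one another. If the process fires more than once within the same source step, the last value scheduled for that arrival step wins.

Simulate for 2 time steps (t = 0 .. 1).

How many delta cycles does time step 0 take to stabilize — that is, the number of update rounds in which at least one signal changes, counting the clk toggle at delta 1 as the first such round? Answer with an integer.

t0.Δ0 w0=1 w5=1 w7=0 w2=0 w6=1 w4=0 clk=0 w1=0 w3=1
t0.Δ1 w0=1 w5=1 w7=0 w2=0 w6=1 w4=0 clk=1 w1=0 w3=1
t0.Δ2 w0=1 w5=0 w7=0 w2=0 w6=1 w4=0 clk=1 w1=0 w3=1
t0.Δ3 w0=1 w5=0 w7=0 w2=0 w6=1 w4=0 clk=1 w1=1 w3=1
t1.Δ0 w0=1 w5=0 w7=0 w2=0 w6=1 w4=0 clk=1 w1=1 w3=1
t1.Δ1 w0=1 w5=0 w7=0 w2=0 w6=1 w4=0 clk=0 w1=1 w3=1

3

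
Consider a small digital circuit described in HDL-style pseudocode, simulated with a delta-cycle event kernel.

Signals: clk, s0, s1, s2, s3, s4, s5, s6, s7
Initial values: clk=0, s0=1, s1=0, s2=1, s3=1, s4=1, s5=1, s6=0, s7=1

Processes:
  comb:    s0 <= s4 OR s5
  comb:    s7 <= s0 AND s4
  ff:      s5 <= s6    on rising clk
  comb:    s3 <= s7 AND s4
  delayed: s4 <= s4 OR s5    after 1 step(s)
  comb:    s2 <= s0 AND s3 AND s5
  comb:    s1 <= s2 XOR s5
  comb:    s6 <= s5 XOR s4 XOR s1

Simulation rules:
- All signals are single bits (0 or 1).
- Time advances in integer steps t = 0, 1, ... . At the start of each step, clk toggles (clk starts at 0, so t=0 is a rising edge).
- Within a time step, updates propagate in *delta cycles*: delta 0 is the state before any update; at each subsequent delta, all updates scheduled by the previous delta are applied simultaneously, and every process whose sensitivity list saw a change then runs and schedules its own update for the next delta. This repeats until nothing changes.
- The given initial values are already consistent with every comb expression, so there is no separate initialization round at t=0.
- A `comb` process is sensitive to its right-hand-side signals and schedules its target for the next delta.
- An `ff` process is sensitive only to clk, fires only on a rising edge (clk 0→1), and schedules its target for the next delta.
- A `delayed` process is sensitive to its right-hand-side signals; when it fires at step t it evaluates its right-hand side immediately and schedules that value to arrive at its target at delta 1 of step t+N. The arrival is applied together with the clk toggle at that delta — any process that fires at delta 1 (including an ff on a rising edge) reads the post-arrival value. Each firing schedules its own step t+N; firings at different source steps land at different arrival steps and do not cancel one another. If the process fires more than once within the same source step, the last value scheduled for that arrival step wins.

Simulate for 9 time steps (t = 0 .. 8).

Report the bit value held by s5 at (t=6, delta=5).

t0.Δ0 s4=1 s0=1 s2=1 clk=0 s1=0 s3=1 s7=1 s6=0 s5=1
t0.Δ1 s4=1 s0=1 s2=1 clk=1 s1=0 s3=1 s7=1 s6=0 s5=1
t0.Δ2 s4=1 s0=1 s2=1 clk=1 s1=0 s3=1 s7=1 s6=0 s5=0
t0.Δ3 s4=1 s0=1 s2=0 clk=1 s1=1 s3=1 s7=1 s6=1 s5=0
t0.Δ4 s4=1 s0=1 s2=0 clk=1 s1=0 s3=1 s7=1 s6=0 s5=0
t0.Δ5 s4=1 s0=1 s2=0 clk=1 s1=0 s3=1 s7=1 s6=1 s5=0
t1.Δ0 s4=1 s0=1 s2=0 clk=1 s1=0 s3=1 s7=1 s6=1 s5=0
t1.Δ1 s4=1 s0=1 s2=0 clk=0 s1=0 s3=1 s7=1 s6=1 s5=0
t2.Δ0 s4=1 s0=1 s2=0 clk=0 s1=0 s3=1 s7=1 s6=1 s5=0
t2.Δ1 s4=1 s0=1 s2=0 clk=1 s1=0 s3=1 s7=1 s6=1 s5=0
t2.Δ2 s4=1 s0=1 s2=0 clk=1 s1=0 s3=1 s7=1 s6=1 s5=1
t2.Δ3 s4=1 s0=1 s2=1 clk=1 s1=1 s3=1 s7=1 s6=0 s5=1
t2.Δ4 s4=1 s0=1 s2=1 clk=1 s1=0 s3=1 s7=1 s6=1 s5=1
t2.Δ5 s4=1 s0=1 s2=1 clk=1 s1=0 s3=1 s7=1 s6=0 s5=1
t3.Δ0 s4=1 s0=1 s2=1 clk=1 s1=0 s3=1 s7=1 s6=0 s5=1
t3.Δ1 s4=1 s0=1 s2=1 clk=0 s1=0 s3=1 s7=1 s6=0 s5=1
t4.Δ0 s4=1 s0=1 s2=1 clk=0 s1=0 s3=1 s7=1 s6=0 s5=1
t4.Δ1 s4=1 s0=1 s2=1 clk=1 s1=0 s3=1 s7=1 s6=0 s5=1
t4.Δ2 s4=1 s0=1 s2=1 clk=1 s1=0 s3=1 s7=1 s6=0 s5=0
t4.Δ3 s4=1 s0=1 s2=0 clk=1 s1=1 s3=1 s7=1 s6=1 s5=0
t4.Δ4 s4=1 s0=1 s2=0 clk=1 s1=0 s3=1 s7=1 s6=0 s5=0
t4.Δ5 s4=1 s0=1 s2=0 clk=1 s1=0 s3=1 s7=1 s6=1 s5=0
t5.Δ0 s4=1 s0=1 s2=0 clk=1 s1=0 s3=1 s7=1 s6=1 s5=0
t5.Δ1 s4=1 s0=1 s2=0 clk=0 s1=0 s3=1 s7=1 s6=1 s5=0
t6.Δ0 s4=1 s0=1 s2=0 clk=0 s1=0 s3=1 s7=1 s6=1 s5=0
t6.Δ1 s4=1 s0=1 s2=0 clk=1 s1=0 s3=1 s7=1 s6=1 s5=0
t6.Δ2 s4=1 s0=1 s2=0 clk=1 s1=0 s3=1 s7=1 s6=1 s5=1
t6.Δ3 s4=1 s0=1 s2=1 clk=1 s1=1 s3=1 s7=1 s6=0 s5=1
t6.Δ4 s4=1 s0=1 s2=1 clk=1 s1=0 s3=1 s7=1 s6=1 s5=1
t6.Δ5 s4=1 s0=1 s2=1 clk=1 s1=0 s3=1 s7=1 s6=0 s5=1
t7.Δ0 s4=1 s0=1 s2=1 clk=1 s1=0 s3=1 s7=1 s6=0 s5=1
t7.Δ1 s4=1 s0=1 s2=1 clk=0 s1=0 s3=1 s7=1 s6=0 s5=1
t8.Δ0 s4=1 s0=1 s2=1 clk=0 s1=0 s3=1 s7=1 s6=0 s5=1
t8.Δ1 s4=1 s0=1 s2=1 clk=1 s1=0 s3=1 s7=1 s6=0 s5=1
t8.Δ2 s4=1 s0=1 s2=1 clk=1 s1=0 s3=1 s7=1 s6=0 s5=0
t8.Δ3 s4=1 s0=1 s2=0 clk=1 s1=1 s3=1 s7=1 s6=1 s5=0
t8.Δ4 s4=1 s0=1 s2=0 clk=1 s1=0 s3=1 s7=1 s6=0 s5=0
t8.Δ5 s4=1 s0=1 s2=0 clk=1 s1=0 s3=1 s7=1 s6=1 s5=0

1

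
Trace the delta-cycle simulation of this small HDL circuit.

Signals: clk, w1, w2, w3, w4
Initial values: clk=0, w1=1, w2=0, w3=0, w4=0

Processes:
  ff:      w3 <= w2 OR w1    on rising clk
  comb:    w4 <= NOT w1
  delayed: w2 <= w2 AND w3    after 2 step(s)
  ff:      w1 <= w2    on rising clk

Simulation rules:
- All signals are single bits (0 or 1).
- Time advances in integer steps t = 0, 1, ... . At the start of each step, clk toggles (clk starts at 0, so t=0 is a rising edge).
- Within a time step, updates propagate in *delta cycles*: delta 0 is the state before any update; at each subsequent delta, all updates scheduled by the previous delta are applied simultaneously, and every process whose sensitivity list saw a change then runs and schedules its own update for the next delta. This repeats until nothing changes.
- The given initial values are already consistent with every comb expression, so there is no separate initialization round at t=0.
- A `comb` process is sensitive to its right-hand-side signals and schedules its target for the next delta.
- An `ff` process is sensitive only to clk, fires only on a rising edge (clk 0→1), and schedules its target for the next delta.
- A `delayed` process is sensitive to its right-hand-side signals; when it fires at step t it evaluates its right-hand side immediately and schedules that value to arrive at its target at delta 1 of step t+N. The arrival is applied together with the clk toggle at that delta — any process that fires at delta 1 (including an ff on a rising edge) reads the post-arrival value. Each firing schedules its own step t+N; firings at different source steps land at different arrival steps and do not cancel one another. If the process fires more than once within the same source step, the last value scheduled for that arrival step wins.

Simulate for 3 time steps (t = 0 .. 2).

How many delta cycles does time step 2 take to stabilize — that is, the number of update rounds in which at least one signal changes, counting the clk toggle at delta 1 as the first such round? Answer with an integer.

2

t0.Δ0 w1=1 clk=0 w2=0 w4=0 w3=0
t0.Δ1 w1=1 clk=1 w2=0 w4=0 w3=0
t0.Δ2 w1=0 clk=1 w2=0 w4=0 w3=1
t0.Δ3 w1=0 clk=1 w2=0 w4=1 w3=1
t1.Δ0 w1=0 clk=1 w2=0 w4=1 w3=1
t1.Δ1 w1=0 clk=0 w2=0 w4=1 w3=1
t2.Δ0 w1=0 clk=0 w2=0 w4=1 w3=1
t2.Δ1 w1=0 clk=1 w2=0 w4=1 w3=1
t2.Δ2 w1=0 clk=1 w2=0 w4=1 w3=0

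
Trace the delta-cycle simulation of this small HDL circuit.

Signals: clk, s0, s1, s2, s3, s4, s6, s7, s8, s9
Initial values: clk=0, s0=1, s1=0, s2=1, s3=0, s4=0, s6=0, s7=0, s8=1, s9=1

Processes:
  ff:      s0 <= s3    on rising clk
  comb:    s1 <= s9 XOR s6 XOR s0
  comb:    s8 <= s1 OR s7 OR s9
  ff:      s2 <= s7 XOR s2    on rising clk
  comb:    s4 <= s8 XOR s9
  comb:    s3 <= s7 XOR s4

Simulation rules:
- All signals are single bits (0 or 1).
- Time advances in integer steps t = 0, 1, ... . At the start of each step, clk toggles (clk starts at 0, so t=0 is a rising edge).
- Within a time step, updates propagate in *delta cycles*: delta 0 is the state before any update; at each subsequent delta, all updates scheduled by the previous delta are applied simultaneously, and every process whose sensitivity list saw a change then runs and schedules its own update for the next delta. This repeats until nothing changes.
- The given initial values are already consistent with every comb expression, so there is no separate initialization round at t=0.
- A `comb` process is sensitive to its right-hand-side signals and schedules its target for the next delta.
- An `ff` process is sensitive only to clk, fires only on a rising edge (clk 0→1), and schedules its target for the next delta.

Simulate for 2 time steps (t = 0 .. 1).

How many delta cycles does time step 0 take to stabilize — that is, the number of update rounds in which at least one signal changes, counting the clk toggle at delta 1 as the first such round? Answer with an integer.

3

[bits: s1,s9,s3,s8,s0,s4,s7,clk,s2,s6]
t=0: Δ0=0101100010 Δ1=0101100110 Δ2=0101000110 Δ3=1101000110 | 3Δ
t=1: Δ0=1101000110 Δ1=1101000010 | 1Δ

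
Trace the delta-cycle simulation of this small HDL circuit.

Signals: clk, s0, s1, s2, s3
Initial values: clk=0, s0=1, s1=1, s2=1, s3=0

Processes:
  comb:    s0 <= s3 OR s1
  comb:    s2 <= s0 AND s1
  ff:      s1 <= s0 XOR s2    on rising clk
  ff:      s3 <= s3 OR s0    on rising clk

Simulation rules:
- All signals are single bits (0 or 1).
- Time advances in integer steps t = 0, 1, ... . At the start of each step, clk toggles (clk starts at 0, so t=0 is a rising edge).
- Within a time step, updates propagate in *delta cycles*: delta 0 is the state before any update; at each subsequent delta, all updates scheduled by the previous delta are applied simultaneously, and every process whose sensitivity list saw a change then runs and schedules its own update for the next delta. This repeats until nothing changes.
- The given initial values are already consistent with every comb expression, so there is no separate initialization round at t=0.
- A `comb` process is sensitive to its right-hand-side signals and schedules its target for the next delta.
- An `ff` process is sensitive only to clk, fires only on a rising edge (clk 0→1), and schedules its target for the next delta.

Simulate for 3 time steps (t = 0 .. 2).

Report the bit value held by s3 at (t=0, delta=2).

1

t=0 Δ0: s1=1 s2=1 clk=0 s3=0 s0=1
  Δ1: clk:0→1
  Δ2: s1:1→0, s3:0→1
  Δ3: s2:1→0
  (3Δ to stable)
t=1 Δ0: s1=0 s2=0 clk=1 s3=1 s0=1
  Δ1: clk:1→0
  (1Δ to stable)
t=2 Δ0: s1=0 s2=0 clk=0 s3=1 s0=1
  Δ1: clk:0→1
  Δ2: s1:0→1
  Δ3: s2:0→1
  (3Δ to stable)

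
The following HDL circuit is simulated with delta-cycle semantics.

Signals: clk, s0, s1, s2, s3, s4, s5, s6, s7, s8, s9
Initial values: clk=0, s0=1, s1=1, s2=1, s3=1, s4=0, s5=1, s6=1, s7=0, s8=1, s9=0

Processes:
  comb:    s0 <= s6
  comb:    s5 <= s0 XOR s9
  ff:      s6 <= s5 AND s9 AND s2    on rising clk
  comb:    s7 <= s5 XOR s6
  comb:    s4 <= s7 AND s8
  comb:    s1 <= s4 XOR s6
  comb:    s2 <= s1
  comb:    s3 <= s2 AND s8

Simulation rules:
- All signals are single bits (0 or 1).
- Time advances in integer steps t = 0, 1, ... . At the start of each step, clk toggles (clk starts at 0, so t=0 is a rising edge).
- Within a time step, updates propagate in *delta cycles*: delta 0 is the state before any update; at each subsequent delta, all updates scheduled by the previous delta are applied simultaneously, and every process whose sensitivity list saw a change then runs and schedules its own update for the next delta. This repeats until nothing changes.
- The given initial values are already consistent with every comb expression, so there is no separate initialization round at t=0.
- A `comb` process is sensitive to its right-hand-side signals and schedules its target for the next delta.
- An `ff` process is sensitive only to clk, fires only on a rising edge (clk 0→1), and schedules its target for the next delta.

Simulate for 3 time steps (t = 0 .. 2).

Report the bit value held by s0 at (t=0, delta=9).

t0.Δ0 s3=1 clk=0 s6=1 s2=1 s4=0 s5=1 s8=1 s1=1 s7=0 s0=1 s9=0
t0.Δ1 s3=1 clk=1 s6=1 s2=1 s4=0 s5=1 s8=1 s1=1 s7=0 s0=1 s9=0
t0.Δ2 s3=1 clk=1 s6=0 s2=1 s4=0 s5=1 s8=1 s1=1 s7=0 s0=1 s9=0
t0.Δ3 s3=1 clk=1 s6=0 s2=1 s4=0 s5=1 s8=1 s1=0 s7=1 s0=0 s9=0
t0.Δ4 s3=1 clk=1 s6=0 s2=0 s4=1 s5=0 s8=1 s1=0 s7=1 s0=0 s9=0
t0.Δ5 s3=0 clk=1 s6=0 s2=0 s4=1 s5=0 s8=1 s1=1 s7=0 s0=0 s9=0
t0.Δ6 s3=0 clk=1 s6=0 s2=1 s4=0 s5=0 s8=1 s1=1 s7=0 s0=0 s9=0
t0.Δ7 s3=1 clk=1 s6=0 s2=1 s4=0 s5=0 s8=1 s1=0 s7=0 s0=0 s9=0
t0.Δ8 s3=1 clk=1 s6=0 s2=0 s4=0 s5=0 s8=1 s1=0 s7=0 s0=0 s9=0
t0.Δ9 s3=0 clk=1 s6=0 s2=0 s4=0 s5=0 s8=1 s1=0 s7=0 s0=0 s9=0
t1.Δ0 s3=0 clk=1 s6=0 s2=0 s4=0 s5=0 s8=1 s1=0 s7=0 s0=0 s9=0
t1.Δ1 s3=0 clk=0 s6=0 s2=0 s4=0 s5=0 s8=1 s1=0 s7=0 s0=0 s9=0
t2.Δ0 s3=0 clk=0 s6=0 s2=0 s4=0 s5=0 s8=1 s1=0 s7=0 s0=0 s9=0
t2.Δ1 s3=0 clk=1 s6=0 s2=0 s4=0 s5=0 s8=1 s1=0 s7=0 s0=0 s9=0

0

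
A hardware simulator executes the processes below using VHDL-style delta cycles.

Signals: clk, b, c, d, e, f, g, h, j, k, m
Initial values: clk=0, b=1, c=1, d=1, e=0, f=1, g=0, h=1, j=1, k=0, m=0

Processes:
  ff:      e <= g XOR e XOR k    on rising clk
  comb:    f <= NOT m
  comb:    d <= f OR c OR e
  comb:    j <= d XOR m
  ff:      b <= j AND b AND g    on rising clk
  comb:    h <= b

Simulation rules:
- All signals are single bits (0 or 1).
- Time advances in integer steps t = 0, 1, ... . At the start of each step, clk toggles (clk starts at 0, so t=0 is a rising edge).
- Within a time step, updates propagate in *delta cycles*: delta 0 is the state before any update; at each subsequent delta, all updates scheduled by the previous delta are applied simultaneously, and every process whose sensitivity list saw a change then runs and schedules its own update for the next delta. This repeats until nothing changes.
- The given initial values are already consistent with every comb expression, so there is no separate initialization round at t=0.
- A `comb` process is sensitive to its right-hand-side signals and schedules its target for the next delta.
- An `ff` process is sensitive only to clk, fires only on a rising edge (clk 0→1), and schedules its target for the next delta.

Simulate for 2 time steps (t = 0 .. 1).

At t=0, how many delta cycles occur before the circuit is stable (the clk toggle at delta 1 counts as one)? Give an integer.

3

t0.Δ0 c=1 d=1 clk=0 m=0 b=1 g=0 h=1 f=1 j=1 k=0 e=0
t0.Δ1 c=1 d=1 clk=1 m=0 b=1 g=0 h=1 f=1 j=1 k=0 e=0
t0.Δ2 c=1 d=1 clk=1 m=0 b=0 g=0 h=1 f=1 j=1 k=0 e=0
t0.Δ3 c=1 d=1 clk=1 m=0 b=0 g=0 h=0 f=1 j=1 k=0 e=0
t1.Δ0 c=1 d=1 clk=1 m=0 b=0 g=0 h=0 f=1 j=1 k=0 e=0
t1.Δ1 c=1 d=1 clk=0 m=0 b=0 g=0 h=0 f=1 j=1 k=0 e=0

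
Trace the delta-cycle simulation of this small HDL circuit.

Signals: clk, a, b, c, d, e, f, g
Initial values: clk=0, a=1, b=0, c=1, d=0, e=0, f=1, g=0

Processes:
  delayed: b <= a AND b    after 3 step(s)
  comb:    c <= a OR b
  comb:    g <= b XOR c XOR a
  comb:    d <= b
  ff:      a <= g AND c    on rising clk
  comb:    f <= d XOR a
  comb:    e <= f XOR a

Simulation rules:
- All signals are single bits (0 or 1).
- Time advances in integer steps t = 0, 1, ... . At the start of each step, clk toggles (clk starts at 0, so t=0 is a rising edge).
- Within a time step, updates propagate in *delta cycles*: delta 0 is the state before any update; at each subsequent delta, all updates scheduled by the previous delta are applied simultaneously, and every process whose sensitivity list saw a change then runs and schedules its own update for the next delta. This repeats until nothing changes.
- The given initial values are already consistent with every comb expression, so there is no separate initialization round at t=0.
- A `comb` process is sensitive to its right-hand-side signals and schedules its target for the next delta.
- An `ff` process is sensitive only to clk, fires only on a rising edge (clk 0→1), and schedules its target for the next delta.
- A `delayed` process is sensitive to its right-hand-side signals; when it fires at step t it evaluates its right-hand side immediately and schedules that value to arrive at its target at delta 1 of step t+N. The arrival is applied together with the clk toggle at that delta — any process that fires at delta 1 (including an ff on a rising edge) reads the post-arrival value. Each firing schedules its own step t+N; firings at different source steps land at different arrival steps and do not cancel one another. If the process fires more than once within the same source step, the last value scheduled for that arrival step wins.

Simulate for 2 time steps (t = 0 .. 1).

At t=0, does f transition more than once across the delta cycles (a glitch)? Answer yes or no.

no

t0.Δ0 a=1 clk=0 f=1 c=1 b=0 g=0 e=0 d=0
t0.Δ1 a=1 clk=1 f=1 c=1 b=0 g=0 e=0 d=0
t0.Δ2 a=0 clk=1 f=1 c=1 b=0 g=0 e=0 d=0
t0.Δ3 a=0 clk=1 f=0 c=0 b=0 g=1 e=1 d=0
t0.Δ4 a=0 clk=1 f=0 c=0 b=0 g=0 e=0 d=0
t1.Δ0 a=0 clk=1 f=0 c=0 b=0 g=0 e=0 d=0
t1.Δ1 a=0 clk=0 f=0 c=0 b=0 g=0 e=0 d=0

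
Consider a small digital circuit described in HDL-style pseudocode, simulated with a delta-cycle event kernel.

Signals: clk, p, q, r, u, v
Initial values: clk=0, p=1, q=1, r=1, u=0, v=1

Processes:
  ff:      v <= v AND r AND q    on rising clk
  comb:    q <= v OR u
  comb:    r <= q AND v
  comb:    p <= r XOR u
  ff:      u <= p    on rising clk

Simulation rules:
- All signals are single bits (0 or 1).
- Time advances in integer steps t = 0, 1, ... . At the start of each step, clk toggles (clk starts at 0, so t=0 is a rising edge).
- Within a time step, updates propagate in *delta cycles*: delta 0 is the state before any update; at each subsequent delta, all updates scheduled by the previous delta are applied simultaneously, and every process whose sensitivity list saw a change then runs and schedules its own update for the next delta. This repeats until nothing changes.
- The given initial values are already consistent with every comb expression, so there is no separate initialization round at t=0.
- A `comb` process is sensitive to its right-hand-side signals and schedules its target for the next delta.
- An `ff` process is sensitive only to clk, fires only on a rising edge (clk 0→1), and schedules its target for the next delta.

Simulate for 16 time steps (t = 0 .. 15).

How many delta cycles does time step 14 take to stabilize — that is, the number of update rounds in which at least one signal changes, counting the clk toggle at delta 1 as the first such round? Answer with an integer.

3

[bits: v,p,r,q,clk,u]
t=0: Δ0=111100 Δ1=111110 Δ2=111111 Δ3=101111 | 3Δ
t=1: Δ0=101111 Δ1=101101 | 1Δ
t=2: Δ0=101101 Δ1=101111 Δ2=101110 Δ3=111110 | 3Δ
t=3: Δ0=111110 Δ1=111100 | 1Δ
t=4: Δ0=111100 Δ1=111110 Δ2=111111 Δ3=101111 | 3Δ
t=5: Δ0=101111 Δ1=101101 | 1Δ
t=6: Δ0=101101 Δ1=101111 Δ2=101110 Δ3=111110 | 3Δ
t=7: Δ0=111110 Δ1=111100 | 1Δ
t=8: Δ0=111100 Δ1=111110 Δ2=111111 Δ3=101111 | 3Δ
t=9: Δ0=101111 Δ1=101101 | 1Δ
t=10: Δ0=101101 Δ1=101111 Δ2=101110 Δ3=111110 | 3Δ
t=11: Δ0=111110 Δ1=111100 | 1Δ
t=12: Δ0=111100 Δ1=111110 Δ2=111111 Δ3=101111 | 3Δ
t=13: Δ0=101111 Δ1=101101 | 1Δ
t=14: Δ0=101101 Δ1=101111 Δ2=101110 Δ3=111110 | 3Δ
t=15: Δ0=111110 Δ1=111100 | 1Δ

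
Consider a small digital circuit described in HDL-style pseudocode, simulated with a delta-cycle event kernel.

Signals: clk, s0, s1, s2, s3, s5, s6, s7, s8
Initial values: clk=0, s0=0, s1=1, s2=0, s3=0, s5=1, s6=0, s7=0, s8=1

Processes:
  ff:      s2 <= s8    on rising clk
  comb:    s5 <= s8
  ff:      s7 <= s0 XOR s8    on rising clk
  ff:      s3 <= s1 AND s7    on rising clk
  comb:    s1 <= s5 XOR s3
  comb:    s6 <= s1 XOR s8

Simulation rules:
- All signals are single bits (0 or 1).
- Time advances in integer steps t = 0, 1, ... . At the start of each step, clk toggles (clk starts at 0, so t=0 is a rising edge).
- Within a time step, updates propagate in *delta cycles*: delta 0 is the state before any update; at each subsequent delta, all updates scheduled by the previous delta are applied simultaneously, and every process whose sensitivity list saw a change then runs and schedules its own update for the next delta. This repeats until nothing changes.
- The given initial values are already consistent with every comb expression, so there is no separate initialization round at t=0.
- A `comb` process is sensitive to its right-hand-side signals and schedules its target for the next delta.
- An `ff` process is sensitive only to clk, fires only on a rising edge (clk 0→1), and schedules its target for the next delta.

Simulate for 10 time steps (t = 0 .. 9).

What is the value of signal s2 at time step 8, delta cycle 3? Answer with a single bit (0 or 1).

t0.Δ0 s0=0 s6=0 s2=0 s8=1 s5=1 s1=1 s7=0 clk=0 s3=0
t0.Δ1 s0=0 s6=0 s2=0 s8=1 s5=1 s1=1 s7=0 clk=1 s3=0
t0.Δ2 s0=0 s6=0 s2=1 s8=1 s5=1 s1=1 s7=1 clk=1 s3=0
t1.Δ0 s0=0 s6=0 s2=1 s8=1 s5=1 s1=1 s7=1 clk=1 s3=0
t1.Δ1 s0=0 s6=0 s2=1 s8=1 s5=1 s1=1 s7=1 clk=0 s3=0
t2.Δ0 s0=0 s6=0 s2=1 s8=1 s5=1 s1=1 s7=1 clk=0 s3=0
t2.Δ1 s0=0 s6=0 s2=1 s8=1 s5=1 s1=1 s7=1 clk=1 s3=0
t2.Δ2 s0=0 s6=0 s2=1 s8=1 s5=1 s1=1 s7=1 clk=1 s3=1
t2.Δ3 s0=0 s6=0 s2=1 s8=1 s5=1 s1=0 s7=1 clk=1 s3=1
t2.Δ4 s0=0 s6=1 s2=1 s8=1 s5=1 s1=0 s7=1 clk=1 s3=1
t3.Δ0 s0=0 s6=1 s2=1 s8=1 s5=1 s1=0 s7=1 clk=1 s3=1
t3.Δ1 s0=0 s6=1 s2=1 s8=1 s5=1 s1=0 s7=1 clk=0 s3=1
t4.Δ0 s0=0 s6=1 s2=1 s8=1 s5=1 s1=0 s7=1 clk=0 s3=1
t4.Δ1 s0=0 s6=1 s2=1 s8=1 s5=1 s1=0 s7=1 clk=1 s3=1
t4.Δ2 s0=0 s6=1 s2=1 s8=1 s5=1 s1=0 s7=1 clk=1 s3=0
t4.Δ3 s0=0 s6=1 s2=1 s8=1 s5=1 s1=1 s7=1 clk=1 s3=0
t4.Δ4 s0=0 s6=0 s2=1 s8=1 s5=1 s1=1 s7=1 clk=1 s3=0
t5.Δ0 s0=0 s6=0 s2=1 s8=1 s5=1 s1=1 s7=1 clk=1 s3=0
t5.Δ1 s0=0 s6=0 s2=1 s8=1 s5=1 s1=1 s7=1 clk=0 s3=0
t6.Δ0 s0=0 s6=0 s2=1 s8=1 s5=1 s1=1 s7=1 clk=0 s3=0
t6.Δ1 s0=0 s6=0 s2=1 s8=1 s5=1 s1=1 s7=1 clk=1 s3=0
t6.Δ2 s0=0 s6=0 s2=1 s8=1 s5=1 s1=1 s7=1 clk=1 s3=1
t6.Δ3 s0=0 s6=0 s2=1 s8=1 s5=1 s1=0 s7=1 clk=1 s3=1
t6.Δ4 s0=0 s6=1 s2=1 s8=1 s5=1 s1=0 s7=1 clk=1 s3=1
t7.Δ0 s0=0 s6=1 s2=1 s8=1 s5=1 s1=0 s7=1 clk=1 s3=1
t7.Δ1 s0=0 s6=1 s2=1 s8=1 s5=1 s1=0 s7=1 clk=0 s3=1
t8.Δ0 s0=0 s6=1 s2=1 s8=1 s5=1 s1=0 s7=1 clk=0 s3=1
t8.Δ1 s0=0 s6=1 s2=1 s8=1 s5=1 s1=0 s7=1 clk=1 s3=1
t8.Δ2 s0=0 s6=1 s2=1 s8=1 s5=1 s1=0 s7=1 clk=1 s3=0
t8.Δ3 s0=0 s6=1 s2=1 s8=1 s5=1 s1=1 s7=1 clk=1 s3=0
t8.Δ4 s0=0 s6=0 s2=1 s8=1 s5=1 s1=1 s7=1 clk=1 s3=0
t9.Δ0 s0=0 s6=0 s2=1 s8=1 s5=1 s1=1 s7=1 clk=1 s3=0
t9.Δ1 s0=0 s6=0 s2=1 s8=1 s5=1 s1=1 s7=1 clk=0 s3=0

1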